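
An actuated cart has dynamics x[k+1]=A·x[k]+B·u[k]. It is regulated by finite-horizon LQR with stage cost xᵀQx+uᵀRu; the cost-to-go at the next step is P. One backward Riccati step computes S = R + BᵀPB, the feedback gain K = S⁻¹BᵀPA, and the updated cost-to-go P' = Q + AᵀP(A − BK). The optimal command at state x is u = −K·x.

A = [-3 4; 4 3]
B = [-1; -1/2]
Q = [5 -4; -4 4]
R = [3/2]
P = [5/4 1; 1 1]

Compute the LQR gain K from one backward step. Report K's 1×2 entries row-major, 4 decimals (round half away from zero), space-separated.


-0.1875 -2.8750

BᵀP = [-1.7500 -1.5000]
S = R + BᵀPB = [3/2] + [2.5000] = [4.0000]
BᵀPA = [-0.7500 -11.5000]
K = S⁻¹·BᵀPA = [-0.1875 -2.8750]
A−BK = [-3.1875 1.1250; 3.9063 1.5625]
AᵀP(A−BK) = [3.1094 1.8438; 1.8438 19.9375]
P' = Q + AᵀP(A−BK) = [8.1094 -2.1563; -2.1563 23.9375]
tr(P') = 32.0469


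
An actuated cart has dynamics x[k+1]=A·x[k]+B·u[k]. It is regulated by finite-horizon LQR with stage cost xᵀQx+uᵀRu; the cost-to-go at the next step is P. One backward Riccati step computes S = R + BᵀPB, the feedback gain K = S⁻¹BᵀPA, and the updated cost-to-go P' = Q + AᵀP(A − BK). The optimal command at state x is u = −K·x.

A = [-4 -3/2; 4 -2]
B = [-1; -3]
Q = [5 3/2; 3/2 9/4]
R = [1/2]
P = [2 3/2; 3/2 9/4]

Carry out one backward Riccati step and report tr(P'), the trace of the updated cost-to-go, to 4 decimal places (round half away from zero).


BᵀP = [-6.5000 -8.2500]
S = R + BᵀPB = [1/2] + [31.2500] = [31.7500]
BᵀPA = [-7.0000 26.2500]
K = S⁻¹·BᵀPA = [-0.2205 0.8268]
A−BK = [-4.2205 -0.6732; 3.3386 0.4803]
AᵀP(A−BK) = [18.4567 2.7874; 2.7874 0.7972]
P' = Q + AᵀP(A−BK) = [23.4567 4.2874; 4.2874 3.0472]
tr(P') = 26.5039

26.5039


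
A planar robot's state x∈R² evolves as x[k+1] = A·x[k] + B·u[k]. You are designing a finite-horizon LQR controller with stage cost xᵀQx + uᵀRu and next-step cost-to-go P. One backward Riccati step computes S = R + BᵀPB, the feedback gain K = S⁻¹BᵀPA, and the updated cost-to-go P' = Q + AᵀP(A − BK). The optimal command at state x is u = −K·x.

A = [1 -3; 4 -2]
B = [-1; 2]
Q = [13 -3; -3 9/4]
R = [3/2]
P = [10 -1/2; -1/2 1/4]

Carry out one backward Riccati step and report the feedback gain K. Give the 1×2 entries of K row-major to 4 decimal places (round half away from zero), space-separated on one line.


BᵀP = [-11.0000 1.0000]
S = R + BᵀPB = [3/2] + [13.0000] = [14.5000]
BᵀPA = [-7.0000 31.0000]
K = S⁻¹·BᵀPA = [-0.4828 2.1379]
A−BK = [0.5172 -0.8621; 4.9655 -6.2759]
AᵀP(A−BK) = [6.6207 -10.0345; -10.0345 18.7241]
P' = Q + AᵀP(A−BK) = [19.6207 -13.0345; -13.0345 20.9741]
tr(P') = 40.5948

-0.4828 2.1379


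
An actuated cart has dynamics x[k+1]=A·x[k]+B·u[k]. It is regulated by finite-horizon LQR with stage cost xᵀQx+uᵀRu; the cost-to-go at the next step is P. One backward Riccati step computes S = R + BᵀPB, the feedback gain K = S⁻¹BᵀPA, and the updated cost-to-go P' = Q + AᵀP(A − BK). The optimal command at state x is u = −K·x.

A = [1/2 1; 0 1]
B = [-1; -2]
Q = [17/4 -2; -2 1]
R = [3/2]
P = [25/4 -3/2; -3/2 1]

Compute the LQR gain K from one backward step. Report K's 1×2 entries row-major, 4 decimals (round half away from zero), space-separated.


-0.2826 -0.6522

BᵀP = [-3.2500 -0.5000]
S = R + BᵀPB = [3/2] + [4.2500] = [5.7500]
BᵀPA = [-1.6250 -3.7500]
K = S⁻¹·BᵀPA = [-0.2826 -0.6522]
A−BK = [0.2174 0.3478; -0.5652 -0.3043]
AᵀP(A−BK) = [1.1033 1.3152; 1.3152 1.8043]
P' = Q + AᵀP(A−BK) = [5.3533 -0.6848; -0.6848 2.8043]
tr(P') = 8.1576


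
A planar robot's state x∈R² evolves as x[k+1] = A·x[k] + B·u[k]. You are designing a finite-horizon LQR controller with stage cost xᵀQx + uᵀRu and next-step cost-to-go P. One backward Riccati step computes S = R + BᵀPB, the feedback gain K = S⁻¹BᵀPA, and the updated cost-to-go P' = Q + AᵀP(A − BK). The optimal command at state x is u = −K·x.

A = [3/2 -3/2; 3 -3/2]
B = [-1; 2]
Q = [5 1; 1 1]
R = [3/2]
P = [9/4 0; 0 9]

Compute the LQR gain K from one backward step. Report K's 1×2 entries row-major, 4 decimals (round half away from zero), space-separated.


BᵀP = [-2.2500 18.0000]
S = R + BᵀPB = [3/2] + [38.2500] = [39.7500]
BᵀPA = [50.6250 -23.6250]
K = S⁻¹·BᵀPA = [1.2736 -0.5943]
A−BK = [2.7736 -2.0943; 0.4528 -0.3113]
AᵀP(A−BK) = [21.5873 -15.4741; -15.4741 11.2712]
P' = Q + AᵀP(A−BK) = [26.5873 -14.4741; -14.4741 12.2712]
tr(P') = 38.8585

1.2736 -0.5943


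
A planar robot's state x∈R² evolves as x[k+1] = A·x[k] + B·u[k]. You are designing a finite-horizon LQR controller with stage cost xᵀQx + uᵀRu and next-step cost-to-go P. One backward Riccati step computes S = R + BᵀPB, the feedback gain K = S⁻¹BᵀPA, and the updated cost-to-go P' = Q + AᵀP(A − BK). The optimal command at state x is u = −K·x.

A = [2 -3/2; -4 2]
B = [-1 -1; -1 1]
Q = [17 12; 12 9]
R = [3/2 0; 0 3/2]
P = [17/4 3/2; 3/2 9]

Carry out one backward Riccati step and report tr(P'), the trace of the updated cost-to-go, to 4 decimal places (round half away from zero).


43.3415

BᵀP = [-5.7500 -10.5000; -2.7500 7.5000]
S = R + BᵀPB = [3/2 0; 0 3/2] + [16.2500 -4.7500; -4.7500 10.2500] = [17.7500 -4.7500; -4.7500 11.7500]
BᵀPA = [30.5000 -12.3750; -35.5000 19.1250]
K = S⁻¹·BᵀPA = [1.0202 -0.2933; -2.6089 1.5091]
A−BK = [0.4113 -0.2843; -0.3710 0.1976]
AᵀP(A−BK) = [13.2702 -7.2308; -7.2308 4.0713]
P' = Q + AᵀP(A−BK) = [30.2702 4.7692; 4.7692 13.0713]
tr(P') = 43.3415


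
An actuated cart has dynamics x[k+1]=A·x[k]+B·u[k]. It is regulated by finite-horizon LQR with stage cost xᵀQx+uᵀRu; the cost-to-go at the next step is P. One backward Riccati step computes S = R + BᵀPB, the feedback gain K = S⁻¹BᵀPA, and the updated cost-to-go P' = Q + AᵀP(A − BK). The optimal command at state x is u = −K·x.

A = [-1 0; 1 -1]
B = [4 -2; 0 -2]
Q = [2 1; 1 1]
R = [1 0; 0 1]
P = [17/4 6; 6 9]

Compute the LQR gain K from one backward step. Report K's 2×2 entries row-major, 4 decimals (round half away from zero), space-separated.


BᵀP = [17.0000 24.0000; -20.5000 -30.0000]
S = R + BᵀPB = [1 0; 0 1] + [68.0000 -82.0000; -82.0000 101.0000] = [69.0000 -82.0000; -82.0000 102.0000]
BᵀPA = [7.0000 -24.0000; -9.5000 30.0000]
K = S⁻¹·BᵀPA = [-0.2070 0.0382; -0.2596 0.3248]
A−BK = [-0.6911 0.4968; 0.4809 -0.3503]
AᵀP(A−BK) = [0.2333 -0.1815; -0.1815 0.1720]
P' = Q + AᵀP(A−BK) = [2.2333 0.8185; 0.8185 1.1720]
tr(P') = 3.4053

-0.2070 0.0382 -0.2596 0.3248


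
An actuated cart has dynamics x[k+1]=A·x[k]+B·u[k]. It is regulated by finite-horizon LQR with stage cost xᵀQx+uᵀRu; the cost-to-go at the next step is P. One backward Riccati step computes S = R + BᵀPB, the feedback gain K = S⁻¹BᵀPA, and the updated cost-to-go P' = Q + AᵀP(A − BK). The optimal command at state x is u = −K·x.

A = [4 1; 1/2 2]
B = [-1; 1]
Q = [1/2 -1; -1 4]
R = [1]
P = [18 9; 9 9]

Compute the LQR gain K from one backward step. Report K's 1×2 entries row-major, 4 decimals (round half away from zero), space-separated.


BᵀP = [-9.0000 0.0000]
S = R + BᵀPB = [1] + [9.0000] = [10.0000]
BᵀPA = [-36.0000 -9.0000]
K = S⁻¹·BᵀPA = [-3.6000 -0.9000]
A−BK = [0.4000 0.1000; 4.1000 2.9000]
AᵀP(A−BK) = [196.6500 125.1000; 125.1000 81.9000]
P' = Q + AᵀP(A−BK) = [197.1500 124.1000; 124.1000 85.9000]
tr(P') = 283.0500

-3.6000 -0.9000


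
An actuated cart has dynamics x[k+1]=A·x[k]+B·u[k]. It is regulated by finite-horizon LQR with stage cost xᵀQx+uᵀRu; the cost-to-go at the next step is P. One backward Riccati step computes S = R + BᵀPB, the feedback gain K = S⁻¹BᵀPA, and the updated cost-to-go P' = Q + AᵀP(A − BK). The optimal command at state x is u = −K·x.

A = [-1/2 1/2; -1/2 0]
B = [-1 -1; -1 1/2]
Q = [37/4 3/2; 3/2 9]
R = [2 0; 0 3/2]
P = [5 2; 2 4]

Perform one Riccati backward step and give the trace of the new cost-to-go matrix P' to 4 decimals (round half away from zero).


BᵀP = [-7.0000 -6.0000; -4.0000 0.0000]
S = R + BᵀPB = [2 0; 0 3/2] + [13.0000 4.0000; 4.0000 4.0000] = [15.0000 4.0000; 4.0000 5.5000]
BᵀPA = [6.5000 -3.5000; 2.0000 -2.0000]
K = S⁻¹·BᵀPA = [0.4173 -0.1692; 0.0602 -0.2406]
A−BK = [-0.0226 0.0902; -0.1128 -0.0489]
AᵀP(A−BK) = [0.4173 -0.1692; -0.1692 0.1767]
P' = Q + AᵀP(A−BK) = [9.6673 1.3308; 1.3308 9.1767]
tr(P') = 18.8440

18.8440


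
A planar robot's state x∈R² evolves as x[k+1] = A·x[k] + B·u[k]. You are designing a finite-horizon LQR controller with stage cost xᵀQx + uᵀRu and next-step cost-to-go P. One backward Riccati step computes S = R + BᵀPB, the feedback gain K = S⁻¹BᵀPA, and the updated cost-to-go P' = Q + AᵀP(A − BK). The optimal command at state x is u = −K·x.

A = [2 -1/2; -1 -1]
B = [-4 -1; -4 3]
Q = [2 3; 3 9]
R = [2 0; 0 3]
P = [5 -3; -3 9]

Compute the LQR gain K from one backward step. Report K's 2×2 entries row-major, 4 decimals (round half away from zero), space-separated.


-0.2910 0.1553 -0.7161 -0.1221

BᵀP = [-8.0000 -24.0000; -14.0000 30.0000]
S = R + BᵀPB = [2 0; 0 3] + [128.0000 -64.0000; -64.0000 104.0000] = [130.0000 -64.0000; -64.0000 107.0000]
BᵀPA = [8.0000 28.0000; -58.0000 -23.0000]
K = S⁻¹·BᵀPA = [-0.2910 0.1553; -0.7161 -0.1221]
A−BK = [0.1198 -0.0009; -0.0157 -0.0126]
AᵀP(A−BK) = [1.7932 0.1776; 0.1776 0.0943]
P' = Q + AᵀP(A−BK) = [3.7932 3.1776; 3.1776 9.0943]
tr(P') = 12.8875


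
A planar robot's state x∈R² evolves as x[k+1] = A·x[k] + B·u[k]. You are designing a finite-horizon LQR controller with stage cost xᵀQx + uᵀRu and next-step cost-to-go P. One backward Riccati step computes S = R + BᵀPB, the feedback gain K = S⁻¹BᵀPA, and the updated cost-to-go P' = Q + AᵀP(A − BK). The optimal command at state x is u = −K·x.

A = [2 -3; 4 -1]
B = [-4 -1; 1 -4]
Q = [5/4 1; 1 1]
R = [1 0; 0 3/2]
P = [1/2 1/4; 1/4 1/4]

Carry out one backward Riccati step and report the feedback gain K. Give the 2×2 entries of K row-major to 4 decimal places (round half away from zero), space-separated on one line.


BᵀP = [-1.7500 -0.7500; -1.5000 -1.2500]
S = R + BᵀPB = [1 0; 0 3/2] + [6.2500 4.7500; 4.7500 6.5000] = [7.2500 4.7500; 4.7500 8.0000]
BᵀPA = [-6.5000 6.0000; -8.0000 5.7500]
K = S⁻¹·BᵀPA = [-0.3951 0.5838; -0.7654 0.3721]
A−BK = [-0.3457 -0.2928; 1.3333 -0.0952]
AᵀP(A−BK) = [1.3086 -0.7284; -0.7284 0.6076]
P' = Q + AᵀP(A−BK) = [2.5586 0.2716; 0.2716 1.6076]
tr(P') = 4.1662

-0.3951 0.5838 -0.7654 0.3721


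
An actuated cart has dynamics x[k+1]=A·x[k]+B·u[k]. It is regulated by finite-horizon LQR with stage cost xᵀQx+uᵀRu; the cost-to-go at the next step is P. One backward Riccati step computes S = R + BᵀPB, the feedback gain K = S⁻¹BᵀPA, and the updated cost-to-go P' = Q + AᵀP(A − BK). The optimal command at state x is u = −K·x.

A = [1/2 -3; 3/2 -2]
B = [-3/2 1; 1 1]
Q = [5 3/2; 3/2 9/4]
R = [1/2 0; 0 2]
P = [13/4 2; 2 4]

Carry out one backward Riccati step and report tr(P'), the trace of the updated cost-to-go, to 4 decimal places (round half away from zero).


19.1573

BᵀP = [-2.8750 1.0000; 5.2500 6.0000]
S = R + BᵀPB = [1/2 0; 0 2] + [5.3125 -1.8750; -1.8750 11.2500] = [5.8125 -1.8750; -1.8750 13.2500]
BᵀPA = [0.0625 6.6250; 11.6250 -27.7500]
K = S⁻¹·BᵀPA = [0.3078 0.4864; 0.9209 -2.0255]
A−BK = [0.0408 -0.2449; 0.2713 -0.4609]
AᵀP(A−BK) = [2.0876 -4.3588; -4.3588 9.8197]
P' = Q + AᵀP(A−BK) = [7.0876 -2.8588; -2.8588 12.0697]
tr(P') = 19.1573


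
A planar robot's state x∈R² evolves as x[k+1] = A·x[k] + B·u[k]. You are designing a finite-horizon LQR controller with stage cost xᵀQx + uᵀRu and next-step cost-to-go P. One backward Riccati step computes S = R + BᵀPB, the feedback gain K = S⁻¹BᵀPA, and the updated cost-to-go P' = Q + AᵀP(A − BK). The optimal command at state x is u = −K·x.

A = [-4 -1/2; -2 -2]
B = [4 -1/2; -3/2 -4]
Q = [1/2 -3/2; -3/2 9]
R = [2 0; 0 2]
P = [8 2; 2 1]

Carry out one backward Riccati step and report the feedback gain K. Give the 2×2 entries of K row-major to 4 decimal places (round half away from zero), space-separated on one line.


BᵀP = [29.0000 6.5000; -12.0000 -5.0000]
S = R + BᵀPB = [2 0; 0 2] + [106.2500 -40.5000; -40.5000 26.0000] = [108.2500 -40.5000; -40.5000 28.0000]
BᵀPA = [-129.0000 -27.5000; 58.0000 16.0000]
K = S⁻¹·BᵀPA = [-0.9081 -0.0877; 0.7579 0.4445]
A−BK = [0.0115 0.0732; -0.3308 -0.3534]
AᵀP(A−BK) = [2.8934 0.9002; 0.9002 0.4749]
P' = Q + AᵀP(A−BK) = [3.3934 -0.5998; -0.5998 9.4749]
tr(P') = 12.8683

-0.9081 -0.0877 0.7579 0.4445


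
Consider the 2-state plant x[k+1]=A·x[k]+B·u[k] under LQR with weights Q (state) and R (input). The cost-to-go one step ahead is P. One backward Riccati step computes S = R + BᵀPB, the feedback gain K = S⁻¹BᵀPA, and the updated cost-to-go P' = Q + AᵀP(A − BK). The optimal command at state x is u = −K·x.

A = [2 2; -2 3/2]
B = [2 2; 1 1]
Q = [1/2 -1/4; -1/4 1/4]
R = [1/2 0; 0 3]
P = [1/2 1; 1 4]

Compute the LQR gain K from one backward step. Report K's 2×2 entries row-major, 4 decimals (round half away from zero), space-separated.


BᵀP = [2.0000 6.0000; 2.0000 6.0000]
S = R + BᵀPB = [1/2 0; 0 3] + [10.0000 10.0000; 10.0000 10.0000] = [10.5000 10.0000; 10.0000 13.0000]
BᵀPA = [-8.0000 13.0000; -8.0000 13.0000]
K = S⁻¹·BᵀPA = [-0.6575 1.0685; -0.1096 0.1781]
A−BK = [3.5342 -0.4932; -1.2329 0.2534]
AᵀP(A−BK) = [3.8630 -1.0274; -1.0274 0.7945]
P' = Q + AᵀP(A−BK) = [4.3630 -1.2774; -1.2774 1.0445]
tr(P') = 5.4075

-0.6575 1.0685 -0.1096 0.1781


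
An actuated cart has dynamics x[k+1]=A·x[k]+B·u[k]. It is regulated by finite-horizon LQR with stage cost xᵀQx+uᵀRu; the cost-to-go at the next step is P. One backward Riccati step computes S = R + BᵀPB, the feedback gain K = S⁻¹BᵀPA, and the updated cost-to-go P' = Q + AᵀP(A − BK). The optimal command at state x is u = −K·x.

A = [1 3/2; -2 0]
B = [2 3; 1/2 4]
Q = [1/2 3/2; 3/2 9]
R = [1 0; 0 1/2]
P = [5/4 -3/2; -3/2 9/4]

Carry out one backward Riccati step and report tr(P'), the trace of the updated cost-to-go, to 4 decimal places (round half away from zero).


11.9971

BᵀP = [1.7500 -1.8750; -2.2500 4.5000]
S = R + BᵀPB = [1 0; 0 1/2] + [2.5625 -2.2500; -2.2500 11.2500] = [3.5625 -2.2500; -2.2500 11.7500]
BᵀPA = [5.5000 2.6250; -11.2500 -3.3750]
K = S⁻¹·BᵀPA = [1.0684 0.6318; -0.7529 -0.1662]
A−BK = [1.1219 0.7350; 0.4773 0.3490]
AᵀP(A−BK) = [1.9042 1.0296; 1.0296 0.5928]
P' = Q + AᵀP(A−BK) = [2.4042 2.5296; 2.5296 9.5928]
tr(P') = 11.9971


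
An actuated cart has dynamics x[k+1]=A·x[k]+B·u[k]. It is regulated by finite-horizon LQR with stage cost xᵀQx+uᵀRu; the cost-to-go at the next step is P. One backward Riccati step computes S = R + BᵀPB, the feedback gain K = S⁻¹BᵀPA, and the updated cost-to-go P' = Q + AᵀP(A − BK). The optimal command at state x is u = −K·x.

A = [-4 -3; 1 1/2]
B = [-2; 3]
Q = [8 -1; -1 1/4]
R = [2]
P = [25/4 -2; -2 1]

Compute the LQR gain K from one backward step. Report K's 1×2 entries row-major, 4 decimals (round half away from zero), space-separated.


1.3500 0.9833

BᵀP = [-18.5000 7.0000]
S = R + BᵀPB = [2] + [58.0000] = [60.0000]
BᵀPA = [81.0000 59.0000]
K = S⁻¹·BᵀPA = [1.3500 0.9833]
A−BK = [-1.3000 -1.0333; -3.0500 -2.4500]
AᵀP(A−BK) = [7.6500 5.8500; 5.8500 4.4833]
P' = Q + AᵀP(A−BK) = [15.6500 4.8500; 4.8500 4.7333]
tr(P') = 20.3833


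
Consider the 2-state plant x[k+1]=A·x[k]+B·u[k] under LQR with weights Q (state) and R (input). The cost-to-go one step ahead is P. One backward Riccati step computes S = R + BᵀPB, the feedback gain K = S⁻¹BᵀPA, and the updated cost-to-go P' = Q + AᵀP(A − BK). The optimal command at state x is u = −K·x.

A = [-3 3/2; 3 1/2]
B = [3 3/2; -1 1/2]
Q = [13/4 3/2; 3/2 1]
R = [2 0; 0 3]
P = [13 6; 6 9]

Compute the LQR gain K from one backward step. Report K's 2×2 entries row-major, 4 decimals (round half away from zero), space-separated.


BᵀP = [33.0000 9.0000; 22.5000 13.5000]
S = R + BᵀPB = [2 0; 0 3] + [90.0000 54.0000; 54.0000 40.5000] = [92.0000 54.0000; 54.0000 43.5000]
BᵀPA = [-72.0000 54.0000; -27.0000 40.5000]
K = S⁻¹·BᵀPA = [-1.5414 0.1492; 1.2928 0.7459]
A−BK = [-0.3149 -0.0663; 0.8122 0.2762]
AᵀP(A−BK) = [13.9227 3.8785; 3.8785 2.2376]
P' = Q + AᵀP(A−BK) = [17.1727 5.3785; 5.3785 3.2376]
tr(P') = 20.4102

-1.5414 0.1492 1.2928 0.7459


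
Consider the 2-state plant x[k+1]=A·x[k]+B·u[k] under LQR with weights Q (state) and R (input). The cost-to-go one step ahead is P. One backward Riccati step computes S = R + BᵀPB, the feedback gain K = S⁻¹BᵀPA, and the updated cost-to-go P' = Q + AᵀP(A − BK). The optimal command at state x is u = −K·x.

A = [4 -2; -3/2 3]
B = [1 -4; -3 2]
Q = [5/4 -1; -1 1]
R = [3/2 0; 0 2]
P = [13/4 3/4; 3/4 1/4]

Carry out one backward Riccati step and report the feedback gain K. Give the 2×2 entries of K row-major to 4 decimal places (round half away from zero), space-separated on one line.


0.0328 -0.2623 -0.9795 0.3361

BᵀP = [1.0000 0.0000; -11.5000 -2.5000]
S = R + BᵀPB = [3/2 0; 0 2] + [1.0000 -4.0000; -4.0000 41.0000] = [2.5000 -4.0000; -4.0000 43.0000]
BᵀPA = [4.0000 -2.0000; -42.2500 15.5000]
K = S⁻¹·BᵀPA = [0.0328 -0.2623; -0.9795 0.3361]
A−BK = [0.0492 -0.3934; 0.5574 1.5410]
AᵀP(A−BK) = [2.0471 -0.6270; -0.6270 0.5164]
P' = Q + AᵀP(A−BK) = [3.2971 -1.6270; -1.6270 1.5164]
tr(P') = 4.8135


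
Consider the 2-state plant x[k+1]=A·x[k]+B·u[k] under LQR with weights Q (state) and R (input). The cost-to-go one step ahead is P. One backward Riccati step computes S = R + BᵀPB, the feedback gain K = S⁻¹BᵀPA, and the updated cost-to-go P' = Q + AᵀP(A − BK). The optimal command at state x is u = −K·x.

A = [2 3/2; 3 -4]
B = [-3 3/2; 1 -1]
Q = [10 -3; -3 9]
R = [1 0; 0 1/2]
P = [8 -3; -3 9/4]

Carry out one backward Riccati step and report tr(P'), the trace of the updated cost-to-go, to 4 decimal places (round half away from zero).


36.2302

BᵀP = [-27.0000 11.2500; 15.0000 -6.7500]
S = R + BᵀPB = [1 0; 0 1/2] + [92.2500 -51.7500; -51.7500 29.2500] = [93.2500 -51.7500; -51.7500 29.7500]
BᵀPA = [-20.2500 -85.5000; 9.7500 49.5000]
K = S⁻¹·BᵀPA = [-1.0182 0.1873; -1.4434 1.9896]
A−BK = [1.1105 -0.9226; 2.5748 -2.1977]
AᵀP(A−BK) = [9.7048 -8.1066; -8.1066 7.5254]
P' = Q + AᵀP(A−BK) = [19.7048 -11.1066; -11.1066 16.5254]
tr(P') = 36.2302


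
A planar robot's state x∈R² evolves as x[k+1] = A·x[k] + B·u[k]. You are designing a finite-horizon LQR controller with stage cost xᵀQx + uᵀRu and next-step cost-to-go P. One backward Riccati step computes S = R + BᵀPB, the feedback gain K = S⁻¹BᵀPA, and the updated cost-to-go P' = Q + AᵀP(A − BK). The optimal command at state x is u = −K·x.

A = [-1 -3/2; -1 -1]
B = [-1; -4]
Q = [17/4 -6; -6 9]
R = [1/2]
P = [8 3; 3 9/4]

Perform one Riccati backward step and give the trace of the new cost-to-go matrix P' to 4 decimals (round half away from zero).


BᵀP = [-20.0000 -12.0000]
S = R + BᵀPB = [1/2] + [68.0000] = [68.5000]
BᵀPA = [32.0000 42.0000]
K = S⁻¹·BᵀPA = [0.4672 0.6131]
A−BK = [-0.5328 -0.8869; 0.8686 1.4526]
AᵀP(A−BK) = [1.3011 2.1296; 2.1296 3.4982]
P' = Q + AᵀP(A−BK) = [5.5511 -3.8704; -3.8704 12.4982]
tr(P') = 18.0493

18.0493


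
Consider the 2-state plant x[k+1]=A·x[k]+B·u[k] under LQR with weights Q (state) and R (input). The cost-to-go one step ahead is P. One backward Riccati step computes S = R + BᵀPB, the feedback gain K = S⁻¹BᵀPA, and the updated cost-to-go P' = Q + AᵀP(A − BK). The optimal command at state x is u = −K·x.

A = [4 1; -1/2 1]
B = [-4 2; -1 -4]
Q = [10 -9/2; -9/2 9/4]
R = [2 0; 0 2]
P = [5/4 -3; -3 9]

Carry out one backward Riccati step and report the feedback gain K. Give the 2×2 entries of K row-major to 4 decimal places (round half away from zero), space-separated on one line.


-0.5510 -0.2120 0.3527 -0.1552

BᵀP = [-2.0000 3.0000; 14.5000 -42.0000]
S = R + BᵀPB = [2 0; 0 2] + [5.0000 -16.0000; -16.0000 197.0000] = [7.0000 -16.0000; -16.0000 199.0000]
BᵀPA = [-9.5000 1.0000; 79.0000 -27.5000]
K = S⁻¹·BᵀPA = [-0.5510 -0.2120; 0.3527 -0.1552]
A−BK = [1.0906 0.4626; 0.3597 0.1671]
AᵀP(A−BK) = [1.1535 0.2498; 0.2498 0.1931]
P' = Q + AᵀP(A−BK) = [11.1535 -4.2502; -4.2502 2.4431]
tr(P') = 13.5965


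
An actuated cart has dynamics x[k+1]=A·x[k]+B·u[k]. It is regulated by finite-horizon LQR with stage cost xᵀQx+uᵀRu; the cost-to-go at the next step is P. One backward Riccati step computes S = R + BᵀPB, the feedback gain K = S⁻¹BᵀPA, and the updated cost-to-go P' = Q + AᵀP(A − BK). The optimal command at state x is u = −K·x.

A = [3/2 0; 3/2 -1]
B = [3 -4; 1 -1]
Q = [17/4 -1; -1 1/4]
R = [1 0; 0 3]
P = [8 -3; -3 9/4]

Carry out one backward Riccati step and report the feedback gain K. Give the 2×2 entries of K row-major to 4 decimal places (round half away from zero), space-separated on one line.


BᵀP = [21.0000 -6.7500; -29.0000 9.7500]
S = R + BᵀPB = [1 0; 0 3] + [56.2500 -77.2500; -77.2500 106.2500] = [57.2500 -77.2500; -77.2500 109.2500]
BᵀPA = [21.3750 6.7500; -28.8750 -9.7500]
K = S⁻¹·BᵀPA = [0.3645 -0.0549; -0.0065 -0.1280]
A−BK = [0.3802 -0.3476; 1.1289 -1.0732]
AᵀP(A−BK) = [1.5817 -1.3994; -1.3994 1.3720]
P' = Q + AᵀP(A−BK) = [5.8317 -2.3994; -2.3994 1.6220]
tr(P') = 7.4536

0.3645 -0.0549 -0.0065 -0.1280


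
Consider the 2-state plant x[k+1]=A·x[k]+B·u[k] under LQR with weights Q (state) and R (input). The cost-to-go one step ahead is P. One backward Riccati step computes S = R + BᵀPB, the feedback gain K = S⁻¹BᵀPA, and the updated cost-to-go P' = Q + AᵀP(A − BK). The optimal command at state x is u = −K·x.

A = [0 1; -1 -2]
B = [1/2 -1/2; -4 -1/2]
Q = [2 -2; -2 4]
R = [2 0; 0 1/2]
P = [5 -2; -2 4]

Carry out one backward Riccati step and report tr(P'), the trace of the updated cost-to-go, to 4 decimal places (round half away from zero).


BᵀP = [10.5000 -17.0000; -1.5000 -1.0000]
S = R + BᵀPB = [2 0; 0 1/2] + [73.2500 3.2500; 3.2500 1.2500] = [75.2500 3.2500; 3.2500 1.7500]
BᵀPA = [17.0000 44.5000; 1.0000 0.5000]
K = S⁻¹·BᵀPA = [0.2188 0.6295; 0.1651 -0.8834]
A−BK = [-0.0268 0.2436; -0.0423 0.0764]
AᵀP(A−BK) = [0.1156 0.1816; 0.1816 1.4283]
P' = Q + AᵀP(A−BK) = [2.1156 -1.8184; -1.8184 5.4283]
tr(P') = 7.5439

7.5439


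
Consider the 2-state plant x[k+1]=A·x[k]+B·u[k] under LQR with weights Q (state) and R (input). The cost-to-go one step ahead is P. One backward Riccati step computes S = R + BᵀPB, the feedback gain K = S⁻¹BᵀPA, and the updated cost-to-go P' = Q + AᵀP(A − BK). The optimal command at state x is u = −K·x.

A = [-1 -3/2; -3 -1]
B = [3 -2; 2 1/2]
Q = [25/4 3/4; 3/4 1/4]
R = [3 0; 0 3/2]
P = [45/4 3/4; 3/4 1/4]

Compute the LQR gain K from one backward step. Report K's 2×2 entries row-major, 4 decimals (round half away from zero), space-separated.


-0.3936 -0.3174 -0.0213 0.2801

BᵀP = [35.2500 2.7500; -22.1250 -1.3750]
S = R + BᵀPB = [3 0; 0 3/2] + [111.2500 -69.1250; -69.1250 43.5625] = [114.2500 -69.1250; -69.1250 45.0625]
BᵀPA = [-43.5000 -55.6250; 26.2500 34.5625]
K = S⁻¹·BᵀPA = [-0.3936 -0.3174; -0.0213 0.2801]
A−BK = [0.1383 0.0124; -2.2021 -0.5053]
AᵀP(A−BK) = [1.4362 0.5904; 0.5904 0.4761]
P' = Q + AᵀP(A−BK) = [7.6862 1.3404; 1.3404 0.7261]
tr(P') = 8.4122


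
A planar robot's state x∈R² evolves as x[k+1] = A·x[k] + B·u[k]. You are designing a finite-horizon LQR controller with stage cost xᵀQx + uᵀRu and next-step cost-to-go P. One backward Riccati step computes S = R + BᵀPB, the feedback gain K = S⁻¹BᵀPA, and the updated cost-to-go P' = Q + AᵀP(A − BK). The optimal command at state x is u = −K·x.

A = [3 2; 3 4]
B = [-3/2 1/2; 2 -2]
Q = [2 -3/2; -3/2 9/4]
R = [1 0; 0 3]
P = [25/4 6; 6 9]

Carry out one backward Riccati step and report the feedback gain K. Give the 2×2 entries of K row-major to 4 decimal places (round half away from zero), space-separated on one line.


BᵀP = [2.6250 9.0000; -8.8750 -15.0000]
S = R + BᵀPB = [1 0; 0 3] + [14.0625 -16.6875; -16.6875 25.5625] = [15.0625 -16.6875; -16.6875 28.5625]
BᵀPA = [34.8750 41.2500; -71.6250 -77.7500]
K = S⁻¹·BᵀPA = [-1.3122 -0.7858; -3.2743 -3.1812]
A−BK = [2.6689 2.4119; -0.9242 -0.7908]
AᵀP(A−BK) = [56.4909 53.0511; 53.0511 50.0758]
P' = Q + AᵀP(A−BK) = [58.4909 51.5511; 51.5511 52.3258]
tr(P') = 110.8167

-1.3122 -0.7858 -3.2743 -3.1812


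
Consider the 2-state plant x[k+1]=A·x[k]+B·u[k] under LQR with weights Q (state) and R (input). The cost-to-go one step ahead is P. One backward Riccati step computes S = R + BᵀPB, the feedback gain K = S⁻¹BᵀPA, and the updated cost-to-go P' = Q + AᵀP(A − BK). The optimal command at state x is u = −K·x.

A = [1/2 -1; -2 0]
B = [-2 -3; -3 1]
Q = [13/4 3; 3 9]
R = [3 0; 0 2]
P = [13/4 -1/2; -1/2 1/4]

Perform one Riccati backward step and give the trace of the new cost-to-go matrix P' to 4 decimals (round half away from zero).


BᵀP = [-5.0000 0.2500; -10.2500 1.7500]
S = R + BᵀPB = [3 0; 0 2] + [9.2500 15.2500; 15.2500 32.5000] = [12.2500 15.2500; 15.2500 34.5000]
BᵀPA = [-3.0000 5.0000; -8.6250 10.2500]
K = S⁻¹·BᵀPA = [0.1475 0.0852; -0.3152 0.2595]
A−BK = [-0.1506 -0.0513; -1.2424 -0.0039]
AᵀP(A−BK) = [0.5364 -0.1317; -0.1317 0.1647]
P' = Q + AᵀP(A−BK) = [3.7864 2.8683; 2.8683 9.1647]
tr(P') = 12.9512

12.9512


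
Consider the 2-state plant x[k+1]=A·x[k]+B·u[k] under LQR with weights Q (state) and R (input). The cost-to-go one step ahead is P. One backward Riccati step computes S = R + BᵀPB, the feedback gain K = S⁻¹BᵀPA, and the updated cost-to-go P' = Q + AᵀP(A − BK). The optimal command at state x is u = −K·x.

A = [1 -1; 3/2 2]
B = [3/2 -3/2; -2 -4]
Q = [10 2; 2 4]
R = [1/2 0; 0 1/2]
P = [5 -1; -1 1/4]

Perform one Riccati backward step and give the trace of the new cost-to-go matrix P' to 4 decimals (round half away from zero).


14.3850

BᵀP = [9.5000 -2.0000; -3.5000 0.5000]
S = R + BᵀPB = [1/2 0; 0 1/2] + [18.2500 -6.2500; -6.2500 3.2500] = [18.7500 -6.2500; -6.2500 3.7500]
BᵀPA = [6.5000 -13.5000; -2.7500 4.5000]
K = S⁻¹·BᵀPA = [0.2300 -0.7200; -0.3500 0.0000]
A−BK = [0.1300 0.0800; 0.5600 0.5600]
AᵀP(A−BK) = [0.1050 -0.0700; -0.0700 0.2800]
P' = Q + AᵀP(A−BK) = [10.1050 1.9300; 1.9300 4.2800]
tr(P') = 14.3850


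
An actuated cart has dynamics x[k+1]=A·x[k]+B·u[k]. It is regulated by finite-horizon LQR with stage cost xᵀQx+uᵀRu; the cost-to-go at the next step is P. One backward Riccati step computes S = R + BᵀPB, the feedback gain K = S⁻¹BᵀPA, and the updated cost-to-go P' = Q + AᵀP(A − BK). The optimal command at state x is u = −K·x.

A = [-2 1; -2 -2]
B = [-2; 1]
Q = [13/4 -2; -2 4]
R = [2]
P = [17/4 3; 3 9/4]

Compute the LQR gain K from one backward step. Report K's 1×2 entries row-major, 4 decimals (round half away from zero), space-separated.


BᵀP = [-5.5000 -3.7500]
S = R + BᵀPB = [2] + [7.2500] = [9.2500]
BᵀPA = [18.5000 2.0000]
K = S⁻¹·BᵀPA = [2.0000 0.2162]
A−BK = [2.0000 1.4324; -4.0000 -2.2162]
AᵀP(A−BK) = [13.0000 2.5000; 2.5000 0.8176]
P' = Q + AᵀP(A−BK) = [16.2500 0.5000; 0.5000 4.8176]
tr(P') = 21.0676

2.0000 0.2162


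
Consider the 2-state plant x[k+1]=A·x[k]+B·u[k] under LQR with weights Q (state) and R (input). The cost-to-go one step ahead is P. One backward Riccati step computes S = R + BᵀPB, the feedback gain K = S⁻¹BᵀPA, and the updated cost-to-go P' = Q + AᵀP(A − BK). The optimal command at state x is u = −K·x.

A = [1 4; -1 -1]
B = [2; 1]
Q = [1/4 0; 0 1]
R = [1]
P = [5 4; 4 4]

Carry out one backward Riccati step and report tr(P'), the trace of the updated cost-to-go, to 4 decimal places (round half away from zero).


BᵀP = [14.0000 12.0000]
S = R + BᵀPB = [1] + [40.0000] = [41.0000]
BᵀPA = [2.0000 44.0000]
K = S⁻¹·BᵀPA = [0.0488 1.0732]
A−BK = [0.9024 1.8537; -1.0488 -2.0732]
AᵀP(A−BK) = [0.9024 1.8537; 1.8537 4.7805]
P' = Q + AᵀP(A−BK) = [1.1524 1.8537; 1.8537 5.7805]
tr(P') = 6.9329

6.9329


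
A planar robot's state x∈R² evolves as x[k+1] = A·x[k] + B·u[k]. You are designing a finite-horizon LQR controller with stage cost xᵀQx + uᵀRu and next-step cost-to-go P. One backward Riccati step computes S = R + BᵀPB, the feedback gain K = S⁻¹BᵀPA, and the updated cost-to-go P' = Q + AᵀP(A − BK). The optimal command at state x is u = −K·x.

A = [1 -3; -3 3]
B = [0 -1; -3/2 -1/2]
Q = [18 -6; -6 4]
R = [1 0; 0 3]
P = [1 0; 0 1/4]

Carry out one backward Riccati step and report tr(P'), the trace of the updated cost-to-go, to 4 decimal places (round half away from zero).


BᵀP = [0.0000 -0.3750; -1.0000 -0.1250]
S = R + BᵀPB = [1 0; 0 3] + [0.5625 0.1875; 0.1875 1.0625] = [1.5625 0.1875; 0.1875 4.0625]
BᵀPA = [1.1250 -1.1250; -0.6250 2.6250]
K = S⁻¹·BᵀPA = [0.7426 -0.8020; -0.1881 0.6832]
A−BK = [0.8119 -2.3168; -1.9802 2.1386]
AᵀP(A−BK) = [2.2970 -3.9208; -3.9208 8.5545]
P' = Q + AᵀP(A−BK) = [20.2970 -9.9208; -9.9208 12.5545]
tr(P') = 32.8515

32.8515


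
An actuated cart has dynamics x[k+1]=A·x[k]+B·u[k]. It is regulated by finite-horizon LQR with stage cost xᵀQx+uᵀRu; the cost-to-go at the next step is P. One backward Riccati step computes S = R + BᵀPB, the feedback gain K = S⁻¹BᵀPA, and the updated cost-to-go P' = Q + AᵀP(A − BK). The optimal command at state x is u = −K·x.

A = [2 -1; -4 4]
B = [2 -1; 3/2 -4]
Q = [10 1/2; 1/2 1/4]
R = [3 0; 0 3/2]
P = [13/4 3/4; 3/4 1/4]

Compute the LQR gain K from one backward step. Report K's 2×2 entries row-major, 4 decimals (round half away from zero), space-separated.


BᵀP = [7.6250 1.8750; -6.2500 -1.7500]
S = R + BᵀPB = [3 0; 0 3/2] + [18.0625 -15.1250; -15.1250 13.2500] = [21.0625 -15.1250; -15.1250 14.7500]
BᵀPA = [7.7500 -0.1250; -5.5000 -0.7500]
K = S⁻¹·BᵀPA = [0.3800 -0.1610; 0.0168 -0.2159]
A−BK = [1.2568 -0.8939; -4.5029 3.3777]
AᵀP(A−BK) = [2.1473 -1.4399; -1.4399 1.0679]
P' = Q + AᵀP(A−BK) = [12.1473 -0.9399; -0.9399 1.3179]
tr(P') = 13.4652

0.3800 -0.1610 0.0168 -0.2159


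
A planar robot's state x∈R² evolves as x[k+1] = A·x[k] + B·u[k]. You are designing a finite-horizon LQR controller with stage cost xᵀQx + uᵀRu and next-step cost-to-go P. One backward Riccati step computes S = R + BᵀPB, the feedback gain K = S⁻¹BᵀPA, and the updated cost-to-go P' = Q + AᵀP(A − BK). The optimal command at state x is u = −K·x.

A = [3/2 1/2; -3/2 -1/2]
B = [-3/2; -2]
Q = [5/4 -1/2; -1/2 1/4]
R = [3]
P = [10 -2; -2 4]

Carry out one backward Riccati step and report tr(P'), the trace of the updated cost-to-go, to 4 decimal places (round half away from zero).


BᵀP = [-11.0000 -5.0000]
S = R + BᵀPB = [3] + [26.5000] = [29.5000]
BᵀPA = [-9.0000 -3.0000]
K = S⁻¹·BᵀPA = [-0.3051 -0.1017]
A−BK = [1.0424 0.3475; -2.1102 -0.7034]
AᵀP(A−BK) = [37.7542 12.5847; 12.5847 4.1949]
P' = Q + AᵀP(A−BK) = [39.0042 12.0847; 12.0847 4.4449]
tr(P') = 43.4492

43.4492


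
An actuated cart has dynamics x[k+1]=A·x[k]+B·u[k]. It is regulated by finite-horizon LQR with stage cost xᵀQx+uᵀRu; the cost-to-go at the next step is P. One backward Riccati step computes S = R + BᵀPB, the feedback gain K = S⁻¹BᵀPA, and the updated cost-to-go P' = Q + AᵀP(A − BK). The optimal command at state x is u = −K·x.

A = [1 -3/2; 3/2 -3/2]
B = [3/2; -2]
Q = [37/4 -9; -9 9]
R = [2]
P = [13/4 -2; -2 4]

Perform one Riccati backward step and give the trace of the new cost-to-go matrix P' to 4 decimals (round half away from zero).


BᵀP = [8.8750 -11.0000]
S = R + BᵀPB = [2] + [35.3125] = [37.3125]
BᵀPA = [-7.6250 3.1875]
K = S⁻¹·BᵀPA = [-0.2044 0.0854]
A−BK = [1.3065 -1.6281; 1.0913 -1.3291]
AᵀP(A−BK) = [4.6918 -5.7236; -5.7236 7.0402]
P' = Q + AᵀP(A−BK) = [13.9418 -14.7236; -14.7236 16.0402]
tr(P') = 29.9820

29.9820


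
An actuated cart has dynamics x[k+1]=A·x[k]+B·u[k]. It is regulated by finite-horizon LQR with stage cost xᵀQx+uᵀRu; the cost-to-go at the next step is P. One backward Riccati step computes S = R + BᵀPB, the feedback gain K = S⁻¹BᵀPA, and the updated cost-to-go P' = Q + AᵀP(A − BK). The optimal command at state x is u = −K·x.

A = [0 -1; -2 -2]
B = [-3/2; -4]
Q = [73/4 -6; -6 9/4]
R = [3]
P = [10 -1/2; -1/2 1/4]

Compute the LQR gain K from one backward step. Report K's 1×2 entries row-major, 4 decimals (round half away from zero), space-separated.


0.0213 0.5745

BᵀP = [-13.0000 -0.2500]
S = R + BᵀPB = [3] + [20.5000] = [23.5000]
BᵀPA = [0.5000 13.5000]
K = S⁻¹·BᵀPA = [0.0213 0.5745]
A−BK = [0.0319 -0.1383; -1.9149 0.2979]
AᵀP(A−BK) = [0.9894 -0.2872; -0.2872 1.2447]
P' = Q + AᵀP(A−BK) = [19.2394 -6.2872; -6.2872 3.4947]
tr(P') = 22.7340


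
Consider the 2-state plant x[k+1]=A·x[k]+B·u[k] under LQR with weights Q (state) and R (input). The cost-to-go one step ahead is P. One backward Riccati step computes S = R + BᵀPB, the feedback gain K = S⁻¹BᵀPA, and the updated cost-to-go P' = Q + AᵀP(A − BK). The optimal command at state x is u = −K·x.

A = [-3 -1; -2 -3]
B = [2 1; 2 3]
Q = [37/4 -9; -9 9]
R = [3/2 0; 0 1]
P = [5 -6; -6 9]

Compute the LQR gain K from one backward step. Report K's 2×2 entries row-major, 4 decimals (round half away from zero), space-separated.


-1.1291 -0.0700 0.2954 -0.9584

BᵀP = [-2.0000 6.0000; -13.0000 21.0000]
S = R + BᵀPB = [3/2 0; 0 1] + [8.0000 16.0000; 16.0000 50.0000] = [9.5000 16.0000; 16.0000 51.0000]
BᵀPA = [-6.0000 -16.0000; -3.0000 -50.0000]
K = S⁻¹·BᵀPA = [-1.1291 -0.0700; 0.2954 -0.9584]
A−BK = [-1.0372 0.0985; -0.6280 0.0153]
AᵀP(A−BK) = [3.1116 -0.2954; -0.2954 0.9584]
P' = Q + AᵀP(A−BK) = [12.3616 -9.2954; -9.2954 9.9584]
tr(P') = 22.3200


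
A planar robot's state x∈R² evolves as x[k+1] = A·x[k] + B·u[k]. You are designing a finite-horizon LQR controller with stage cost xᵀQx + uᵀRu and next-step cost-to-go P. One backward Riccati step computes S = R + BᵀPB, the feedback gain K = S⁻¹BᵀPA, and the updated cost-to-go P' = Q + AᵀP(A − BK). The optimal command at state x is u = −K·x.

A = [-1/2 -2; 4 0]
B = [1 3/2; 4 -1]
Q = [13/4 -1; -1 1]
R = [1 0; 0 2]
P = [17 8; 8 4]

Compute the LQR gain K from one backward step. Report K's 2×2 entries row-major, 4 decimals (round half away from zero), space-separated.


0.5867 -0.4978 -0.2859 -0.5116

BᵀP = [49.0000 24.0000; 17.5000 8.0000]
S = R + BᵀPB = [1 0; 0 2] + [145.0000 49.5000; 49.5000 18.2500] = [146.0000 49.5000; 49.5000 20.2500]
BᵀPA = [71.5000 -98.0000; 23.2500 -35.0000]
K = S⁻¹·BᵀPA = [0.5867 -0.4978; -0.2859 -0.5116]
A−BK = [-0.6578 -0.7348; 1.3674 1.4795]
AᵀP(A−BK) = [0.9511 0.4859; 0.4859 1.3116]
P' = Q + AᵀP(A−BK) = [4.2011 -0.5141; -0.5141 2.3116]
tr(P') = 6.5127


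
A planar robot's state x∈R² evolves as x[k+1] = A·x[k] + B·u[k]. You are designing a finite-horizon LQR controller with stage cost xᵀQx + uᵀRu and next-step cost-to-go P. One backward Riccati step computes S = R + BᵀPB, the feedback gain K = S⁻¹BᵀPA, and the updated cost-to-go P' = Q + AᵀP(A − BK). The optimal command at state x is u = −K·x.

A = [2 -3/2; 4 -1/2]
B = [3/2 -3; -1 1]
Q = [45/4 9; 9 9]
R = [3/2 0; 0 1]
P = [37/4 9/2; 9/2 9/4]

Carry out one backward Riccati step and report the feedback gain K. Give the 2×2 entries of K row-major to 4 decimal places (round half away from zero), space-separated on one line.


0.2492 -0.1377 -1.4389 0.6260

BᵀP = [9.3750 4.5000; -23.2500 -11.2500]
S = R + BᵀPB = [3/2 0; 0 1] + [9.5625 -23.6250; -23.6250 58.5000] = [11.0625 -23.6250; -23.6250 59.5000]
BᵀPA = [36.7500 -16.3125; -91.5000 40.5000]
K = S⁻¹·BᵀPA = [0.2492 -0.1377; -1.4389 0.6260]
A−BK = [-2.6904 0.5845; 5.6881 -1.2637]
AᵀP(A−BK) = [4.1855 -1.4108; -1.4108 0.5259]
P' = Q + AᵀP(A−BK) = [15.4355 7.5892; 7.5892 9.5259]
tr(P') = 24.9614


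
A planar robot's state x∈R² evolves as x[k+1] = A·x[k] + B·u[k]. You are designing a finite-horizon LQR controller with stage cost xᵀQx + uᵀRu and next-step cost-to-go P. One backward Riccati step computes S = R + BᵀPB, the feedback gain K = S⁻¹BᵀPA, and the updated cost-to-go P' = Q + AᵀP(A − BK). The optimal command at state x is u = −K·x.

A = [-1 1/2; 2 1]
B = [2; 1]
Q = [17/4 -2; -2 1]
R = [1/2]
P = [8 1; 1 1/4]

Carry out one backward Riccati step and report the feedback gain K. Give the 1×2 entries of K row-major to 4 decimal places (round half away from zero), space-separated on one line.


BᵀP = [17.0000 2.2500]
S = R + BᵀPB = [1/2] + [36.2500] = [36.7500]
BᵀPA = [-12.5000 10.7500]
K = S⁻¹·BᵀPA = [-0.3401 0.2925]
A−BK = [-0.3197 -0.0850; 2.3401 0.7075]
AᵀP(A−BK) = [0.7483 0.1565; 0.1565 0.1054]
P' = Q + AᵀP(A−BK) = [4.9983 -1.8435; -1.8435 1.1054]
tr(P') = 6.1037

-0.3401 0.2925


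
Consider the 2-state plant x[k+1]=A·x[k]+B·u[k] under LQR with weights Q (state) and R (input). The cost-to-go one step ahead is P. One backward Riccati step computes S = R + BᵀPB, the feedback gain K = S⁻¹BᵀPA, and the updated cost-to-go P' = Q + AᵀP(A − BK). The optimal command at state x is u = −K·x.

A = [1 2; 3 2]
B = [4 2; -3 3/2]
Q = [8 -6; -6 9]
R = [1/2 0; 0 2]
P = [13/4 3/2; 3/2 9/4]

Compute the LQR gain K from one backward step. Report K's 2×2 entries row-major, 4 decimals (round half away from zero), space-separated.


-0.3197 -0.0365 1.1338 1.0608

BᵀP = [8.5000 -0.7500; 8.7500 6.3750]
S = R + BᵀPB = [1/2 0; 0 2] + [36.2500 15.8750; 15.8750 27.0625] = [36.7500 15.8750; 15.8750 29.0625]
BᵀPA = [6.2500 15.5000; 27.8750 30.2500]
K = S⁻¹·BᵀPA = [-0.3197 -0.0365; 1.1338 1.0608]
A−BK = [0.0112 0.0243; 0.3403 0.2995]
AᵀP(A−BK) = [2.8944 2.6588; 2.6588 2.4767]
P' = Q + AᵀP(A−BK) = [10.8944 -3.3412; -3.3412 11.4767]
tr(P') = 22.3710


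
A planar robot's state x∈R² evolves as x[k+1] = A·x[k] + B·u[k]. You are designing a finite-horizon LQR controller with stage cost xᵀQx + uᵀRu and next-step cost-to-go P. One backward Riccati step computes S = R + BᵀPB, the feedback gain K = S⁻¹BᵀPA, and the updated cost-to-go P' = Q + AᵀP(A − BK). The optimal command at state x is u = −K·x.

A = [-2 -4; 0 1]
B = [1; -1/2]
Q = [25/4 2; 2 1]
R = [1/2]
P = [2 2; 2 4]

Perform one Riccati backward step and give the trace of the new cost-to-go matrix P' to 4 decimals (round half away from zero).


21.9167

BᵀP = [1.0000 0.0000]
S = R + BᵀPB = [1/2] + [1.0000] = [1.5000]
BᵀPA = [-2.0000 -4.0000]
K = S⁻¹·BᵀPA = [-1.3333 -2.6667]
A−BK = [-0.6667 -1.3333; -0.6667 -0.3333]
AᵀP(A−BK) = [5.3333 6.6667; 6.6667 9.3333]
P' = Q + AᵀP(A−BK) = [11.5833 8.6667; 8.6667 10.3333]
tr(P') = 21.9167


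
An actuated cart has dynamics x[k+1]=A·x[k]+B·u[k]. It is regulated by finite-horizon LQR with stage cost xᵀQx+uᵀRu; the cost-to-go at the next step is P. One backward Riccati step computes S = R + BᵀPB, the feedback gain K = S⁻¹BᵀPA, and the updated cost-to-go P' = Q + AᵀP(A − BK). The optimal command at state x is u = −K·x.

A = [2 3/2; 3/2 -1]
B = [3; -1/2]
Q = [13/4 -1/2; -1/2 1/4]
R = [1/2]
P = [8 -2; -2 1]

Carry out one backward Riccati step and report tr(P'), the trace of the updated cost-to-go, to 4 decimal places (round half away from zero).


BᵀP = [25.0000 -6.5000]
S = R + BᵀPB = [1/2] + [78.2500] = [78.7500]
BᵀPA = [40.2500 44.0000]
K = S⁻¹·BᵀPA = [0.5111 0.5587]
A−BK = [0.4667 -0.1762; 1.7556 -0.7206]
AᵀP(A−BK) = [1.6778 -0.4889; -0.4889 0.4159]
P' = Q + AᵀP(A−BK) = [4.9278 -0.9889; -0.9889 0.6659]
tr(P') = 5.5937

5.5937


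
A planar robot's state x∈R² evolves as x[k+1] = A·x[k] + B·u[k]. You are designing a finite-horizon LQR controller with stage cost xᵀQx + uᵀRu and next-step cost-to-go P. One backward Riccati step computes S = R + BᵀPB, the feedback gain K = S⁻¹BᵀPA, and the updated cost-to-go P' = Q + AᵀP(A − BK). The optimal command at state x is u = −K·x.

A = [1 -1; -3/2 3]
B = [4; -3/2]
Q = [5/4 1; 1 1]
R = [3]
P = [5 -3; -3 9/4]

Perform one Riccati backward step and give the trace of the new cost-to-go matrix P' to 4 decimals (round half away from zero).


6.1236

BᵀP = [24.5000 -15.3750]
S = R + BᵀPB = [3] + [121.0625] = [124.0625]
BᵀPA = [47.5625 -70.6250]
K = S⁻¹·BᵀPA = [0.3834 -0.5693]
A−BK = [-0.5335 1.2771; -0.9249 2.1461]
AᵀP(A−BK) = [0.8282 -1.5491; -1.5491 3.0453]
P' = Q + AᵀP(A−BK) = [2.0782 -0.5491; -0.5491 4.0453]
tr(P') = 6.1236
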